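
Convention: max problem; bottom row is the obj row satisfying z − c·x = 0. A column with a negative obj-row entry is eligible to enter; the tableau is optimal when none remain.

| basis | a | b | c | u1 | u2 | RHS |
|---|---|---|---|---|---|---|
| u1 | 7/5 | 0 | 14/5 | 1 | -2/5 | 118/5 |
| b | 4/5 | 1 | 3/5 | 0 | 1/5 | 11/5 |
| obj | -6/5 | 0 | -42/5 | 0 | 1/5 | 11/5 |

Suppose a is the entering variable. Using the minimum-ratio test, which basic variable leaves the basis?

b

Column a entries and ratios — u1: (118/5)/(7/5) = 118/7; b: (11/5)/(4/5) = 11/4.
Smallest ratio is 11/4 in the row of b, so b leaves.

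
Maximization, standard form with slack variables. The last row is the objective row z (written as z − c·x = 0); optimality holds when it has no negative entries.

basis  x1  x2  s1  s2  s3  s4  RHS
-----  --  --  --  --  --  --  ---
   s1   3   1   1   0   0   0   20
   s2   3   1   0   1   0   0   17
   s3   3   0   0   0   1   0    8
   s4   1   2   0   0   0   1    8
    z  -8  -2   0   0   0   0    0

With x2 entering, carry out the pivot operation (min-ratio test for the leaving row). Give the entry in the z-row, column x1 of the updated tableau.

Ratio test on column x2 — row 1: 20/1 = 20; row 2: 17/1 = 17; row 3: entry 0 ≤ 0; row 4: 8/2 = 4. Minimum is 4 at row 4 (s4 leaves); pivot element 2.
Divide row 4 by 2; eliminate column x2 from the other rows.
z-row update in column x1: -8 − (-2)·(1/2) = -7.

-7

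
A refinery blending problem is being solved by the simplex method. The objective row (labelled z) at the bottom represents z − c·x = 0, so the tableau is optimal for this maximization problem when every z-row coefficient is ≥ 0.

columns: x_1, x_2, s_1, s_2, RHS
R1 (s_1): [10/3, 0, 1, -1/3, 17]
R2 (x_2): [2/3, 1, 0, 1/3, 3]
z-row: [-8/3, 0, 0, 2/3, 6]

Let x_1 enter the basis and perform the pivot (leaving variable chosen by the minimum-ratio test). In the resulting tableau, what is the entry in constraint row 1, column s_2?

-2

Ratio test on column x_1 — row 1: 17/(10/3) = 51/10; row 2: 3/(2/3) = 9/2. Minimum is 9/2 at row 2 (x_2 leaves); pivot element 2/3.
Divide row 2 by 2/3; eliminate column x_1 from the other rows.
Row 1 update in column s_2: -1/3 − (10/3)·(1/2) = -2.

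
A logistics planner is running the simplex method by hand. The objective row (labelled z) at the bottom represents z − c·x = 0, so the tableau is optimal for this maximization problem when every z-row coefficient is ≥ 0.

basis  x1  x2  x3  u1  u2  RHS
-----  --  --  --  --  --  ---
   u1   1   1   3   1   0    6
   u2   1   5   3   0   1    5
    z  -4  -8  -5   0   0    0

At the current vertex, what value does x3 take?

0

x3 is not in the basis, so in the current basic feasible solution x3 = 0.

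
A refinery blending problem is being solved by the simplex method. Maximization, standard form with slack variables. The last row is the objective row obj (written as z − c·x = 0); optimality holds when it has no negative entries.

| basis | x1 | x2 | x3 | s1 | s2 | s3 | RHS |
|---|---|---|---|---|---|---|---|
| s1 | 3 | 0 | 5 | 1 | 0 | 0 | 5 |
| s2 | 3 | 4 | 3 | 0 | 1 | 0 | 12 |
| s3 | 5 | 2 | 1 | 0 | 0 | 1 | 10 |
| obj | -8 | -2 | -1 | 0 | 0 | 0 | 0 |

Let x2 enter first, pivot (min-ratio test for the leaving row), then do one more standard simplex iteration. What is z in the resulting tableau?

94/7

Ratio test on column x2 — row 1: entry 0 ≤ 0; row 2: 12/4 = 3; row 3: 10/2 = 5. Minimum is 3 at row 2 (s2 leaves); pivot element 4.
Pivot on row 2; the obj-row RHS becomes 0 − (-2)·3 = 6.
Next entering variable (most negative obj-row entry -13/2): x1.
Ratio test on column x1 — row 1: 5/3 = 5/3; row 2: 3/(3/4) = 4; row 3: 4/(7/2) = 8/7. Minimum is 8/7 at row 3 (s3 leaves); pivot element 7/2.
After the second pivot the obj-row RHS is 6 − (-13/2)·(8/7) = 94/7.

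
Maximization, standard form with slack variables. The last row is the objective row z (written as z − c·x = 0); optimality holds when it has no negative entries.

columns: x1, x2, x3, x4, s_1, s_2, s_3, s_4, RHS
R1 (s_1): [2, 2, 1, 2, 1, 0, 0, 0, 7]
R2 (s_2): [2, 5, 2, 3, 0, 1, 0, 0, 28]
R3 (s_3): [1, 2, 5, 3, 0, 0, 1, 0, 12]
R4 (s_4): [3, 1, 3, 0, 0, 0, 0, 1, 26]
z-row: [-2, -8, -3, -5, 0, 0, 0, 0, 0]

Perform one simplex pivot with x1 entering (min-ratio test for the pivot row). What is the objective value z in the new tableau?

7

Ratio test on column x1 — row 1: 7/2 = 7/2; row 2: 28/2 = 14; row 3: 12/1 = 12; row 4: 26/3 = 26/3. Minimum is 7/2 at row 1 (s_1 leaves); pivot element 2.
Pivot on row 1; the z-row RHS becomes 0 − (-2)·(7/2) = 7.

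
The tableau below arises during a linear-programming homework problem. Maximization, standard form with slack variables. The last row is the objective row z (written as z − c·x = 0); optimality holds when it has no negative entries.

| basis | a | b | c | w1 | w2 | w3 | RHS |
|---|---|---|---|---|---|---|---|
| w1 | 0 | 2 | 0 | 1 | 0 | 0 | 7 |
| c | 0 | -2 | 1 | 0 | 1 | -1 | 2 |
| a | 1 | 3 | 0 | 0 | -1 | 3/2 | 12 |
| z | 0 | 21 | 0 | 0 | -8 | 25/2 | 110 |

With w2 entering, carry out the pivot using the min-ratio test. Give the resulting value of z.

126

Ratio test on column w2 — row 1: entry 0 ≤ 0; row 2: 2/1 = 2; row 3: entry -1 ≤ 0. Minimum is 2 at row 2 (c leaves); pivot element 1.
Pivot on row 2; the z-row RHS becomes 110 − (-8)·2 = 126.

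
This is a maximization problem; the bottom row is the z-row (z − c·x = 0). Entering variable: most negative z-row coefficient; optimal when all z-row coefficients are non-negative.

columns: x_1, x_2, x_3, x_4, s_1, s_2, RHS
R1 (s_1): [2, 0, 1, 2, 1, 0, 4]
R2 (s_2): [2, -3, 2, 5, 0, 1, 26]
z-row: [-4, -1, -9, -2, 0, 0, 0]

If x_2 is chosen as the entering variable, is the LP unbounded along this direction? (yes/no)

yes

Every constraint-row entry in column x_2 is ≤ 0, so increasing x_2 is unbounded.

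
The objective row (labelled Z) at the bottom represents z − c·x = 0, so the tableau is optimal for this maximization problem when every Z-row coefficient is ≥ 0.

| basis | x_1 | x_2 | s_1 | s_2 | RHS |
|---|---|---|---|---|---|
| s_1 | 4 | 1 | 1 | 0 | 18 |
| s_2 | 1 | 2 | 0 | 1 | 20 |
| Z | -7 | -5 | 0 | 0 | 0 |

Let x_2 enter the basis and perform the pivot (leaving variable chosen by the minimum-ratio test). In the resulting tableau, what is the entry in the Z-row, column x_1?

Ratio test on column x_2 — row 1: 18/1 = 18; row 2: 20/2 = 10. Minimum is 10 at row 2 (s_2 leaves); pivot element 2.
Divide row 2 by 2; eliminate column x_2 from the other rows.
Z-row update in column x_1: -7 − (-5)·(1/2) = -9/2.

-9/2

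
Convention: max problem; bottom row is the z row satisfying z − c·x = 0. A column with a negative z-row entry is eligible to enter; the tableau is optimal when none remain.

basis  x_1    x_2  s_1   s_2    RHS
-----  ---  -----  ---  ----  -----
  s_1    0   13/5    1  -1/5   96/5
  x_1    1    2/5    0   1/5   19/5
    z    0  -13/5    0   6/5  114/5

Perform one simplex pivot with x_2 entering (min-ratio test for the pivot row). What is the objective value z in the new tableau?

42

Ratio test on column x_2 — row 1: (96/5)/(13/5) = 96/13; row 2: (19/5)/(2/5) = 19/2. Minimum is 96/13 at row 1 (s_1 leaves); pivot element 13/5.
Pivot on row 1; the z-row RHS becomes 114/5 − (-13/5)·(96/13) = 42.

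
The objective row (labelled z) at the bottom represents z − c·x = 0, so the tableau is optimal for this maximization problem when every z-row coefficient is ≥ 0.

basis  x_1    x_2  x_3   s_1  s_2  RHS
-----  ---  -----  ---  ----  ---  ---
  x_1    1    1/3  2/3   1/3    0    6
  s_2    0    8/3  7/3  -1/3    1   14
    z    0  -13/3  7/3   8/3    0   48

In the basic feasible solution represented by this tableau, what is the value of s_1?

0

s_1 is not in the basis, so in the current basic feasible solution s_1 = 0.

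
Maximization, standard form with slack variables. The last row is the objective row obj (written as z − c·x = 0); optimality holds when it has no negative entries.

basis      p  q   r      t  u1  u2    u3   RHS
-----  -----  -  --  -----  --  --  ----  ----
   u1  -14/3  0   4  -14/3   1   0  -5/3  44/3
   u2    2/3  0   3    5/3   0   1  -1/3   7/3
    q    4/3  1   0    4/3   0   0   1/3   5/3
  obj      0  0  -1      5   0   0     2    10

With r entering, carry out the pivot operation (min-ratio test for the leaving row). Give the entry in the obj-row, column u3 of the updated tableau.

17/9

Ratio test on column r — row 1: (44/3)/4 = 11/3; row 2: (7/3)/3 = 7/9; row 3: entry 0 ≤ 0. Minimum is 7/9 at row 2 (u2 leaves); pivot element 3.
Divide row 2 by 3; eliminate column r from the other rows.
obj-row update in column u3: 2 − (-1)·(-1/9) = 17/9.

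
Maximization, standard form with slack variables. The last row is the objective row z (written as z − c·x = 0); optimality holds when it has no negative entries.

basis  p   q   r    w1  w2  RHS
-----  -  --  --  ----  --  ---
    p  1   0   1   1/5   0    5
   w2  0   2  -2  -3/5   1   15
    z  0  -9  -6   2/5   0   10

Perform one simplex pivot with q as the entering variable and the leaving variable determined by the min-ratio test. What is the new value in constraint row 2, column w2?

Ratio test on column q — row 1: entry 0 ≤ 0; row 2: 15/2 = 15/2. Minimum is 15/2 at row 2 (w2 leaves); pivot element 2.
Divide row 2 by 2; eliminate column q from the other rows.
In the new row 2, the w2 entry is the old entry divided by the pivot: 1/2 = 1/2.

1/2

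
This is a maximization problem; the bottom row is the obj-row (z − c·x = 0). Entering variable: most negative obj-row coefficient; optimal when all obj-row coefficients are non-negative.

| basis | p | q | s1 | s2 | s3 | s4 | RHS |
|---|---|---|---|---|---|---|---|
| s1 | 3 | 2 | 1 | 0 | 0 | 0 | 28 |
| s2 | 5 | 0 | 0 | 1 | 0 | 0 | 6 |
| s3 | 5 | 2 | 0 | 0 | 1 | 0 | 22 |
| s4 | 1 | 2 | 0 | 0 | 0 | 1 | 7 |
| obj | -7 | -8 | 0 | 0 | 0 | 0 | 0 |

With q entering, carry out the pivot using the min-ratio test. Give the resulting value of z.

28

Ratio test on column q — row 1: 28/2 = 14; row 2: entry 0 ≤ 0; row 3: 22/2 = 11; row 4: 7/2 = 7/2. Minimum is 7/2 at row 4 (s4 leaves); pivot element 2.
Pivot on row 4; the obj-row RHS becomes 0 − (-8)·(7/2) = 28.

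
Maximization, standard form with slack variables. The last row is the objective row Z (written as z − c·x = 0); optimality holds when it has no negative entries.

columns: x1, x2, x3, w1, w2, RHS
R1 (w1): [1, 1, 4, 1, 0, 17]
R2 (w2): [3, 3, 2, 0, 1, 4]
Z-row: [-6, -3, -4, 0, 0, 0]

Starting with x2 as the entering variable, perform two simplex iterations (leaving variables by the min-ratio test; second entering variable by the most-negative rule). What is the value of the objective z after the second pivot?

Ratio test on column x2 — row 1: 17/1 = 17; row 2: 4/3 = 4/3. Minimum is 4/3 at row 2 (w2 leaves); pivot element 3.
Pivot on row 2; the Z-row RHS becomes 0 − (-3)·(4/3) = 4.
Next entering variable (most negative Z-row entry -3): x1.
Ratio test on column x1 — row 1: entry 0 ≤ 0; row 2: (4/3)/1 = 4/3. Minimum is 4/3 at row 2 (x2 leaves); pivot element 1.
After the second pivot the Z-row RHS is 4 − (-3)·(4/3) = 8.

8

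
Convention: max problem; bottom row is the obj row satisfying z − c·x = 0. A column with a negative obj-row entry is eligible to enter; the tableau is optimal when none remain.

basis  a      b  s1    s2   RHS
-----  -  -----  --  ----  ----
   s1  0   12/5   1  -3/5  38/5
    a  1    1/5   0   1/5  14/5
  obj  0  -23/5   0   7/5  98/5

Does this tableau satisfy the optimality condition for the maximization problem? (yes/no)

no

The obj-row has a negative entry -23/5 in column b, so it is not optimal.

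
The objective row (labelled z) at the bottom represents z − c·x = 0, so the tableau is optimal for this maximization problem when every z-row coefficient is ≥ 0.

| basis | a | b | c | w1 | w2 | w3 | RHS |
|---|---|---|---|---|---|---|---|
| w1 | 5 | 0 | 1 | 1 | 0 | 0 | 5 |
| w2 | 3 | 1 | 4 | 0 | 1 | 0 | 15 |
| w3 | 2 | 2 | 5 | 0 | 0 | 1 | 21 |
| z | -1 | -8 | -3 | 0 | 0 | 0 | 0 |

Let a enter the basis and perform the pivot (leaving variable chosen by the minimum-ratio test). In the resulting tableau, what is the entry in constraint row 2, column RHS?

Ratio test on column a — row 1: 5/5 = 1; row 2: 15/3 = 5; row 3: 21/2 = 21/2. Minimum is 1 at row 1 (w1 leaves); pivot element 5.
Divide row 1 by 5; eliminate column a from the other rows.
Row 2 update in column RHS: 15 − 3·1 = 12.

12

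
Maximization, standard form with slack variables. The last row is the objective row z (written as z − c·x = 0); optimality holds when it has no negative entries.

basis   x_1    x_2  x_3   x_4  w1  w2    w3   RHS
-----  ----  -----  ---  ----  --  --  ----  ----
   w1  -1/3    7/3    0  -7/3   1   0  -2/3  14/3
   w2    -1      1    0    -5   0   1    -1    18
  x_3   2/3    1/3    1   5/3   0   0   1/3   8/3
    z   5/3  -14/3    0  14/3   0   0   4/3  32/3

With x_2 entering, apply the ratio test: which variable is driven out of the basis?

Column x_2 entries and ratios — w1: (14/3)/(7/3) = 2; w2: 18/1 = 18; x_3: (8/3)/(1/3) = 8.
Smallest ratio is 2 in the row of w1, so w1 leaves.

w1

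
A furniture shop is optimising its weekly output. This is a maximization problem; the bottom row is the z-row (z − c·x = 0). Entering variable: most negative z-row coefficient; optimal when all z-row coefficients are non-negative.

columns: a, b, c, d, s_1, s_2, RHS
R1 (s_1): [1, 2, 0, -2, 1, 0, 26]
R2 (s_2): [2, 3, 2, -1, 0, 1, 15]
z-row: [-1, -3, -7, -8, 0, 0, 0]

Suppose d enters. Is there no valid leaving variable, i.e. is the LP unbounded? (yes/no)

Every constraint-row entry in column d is ≤ 0, so increasing d is unbounded.

yes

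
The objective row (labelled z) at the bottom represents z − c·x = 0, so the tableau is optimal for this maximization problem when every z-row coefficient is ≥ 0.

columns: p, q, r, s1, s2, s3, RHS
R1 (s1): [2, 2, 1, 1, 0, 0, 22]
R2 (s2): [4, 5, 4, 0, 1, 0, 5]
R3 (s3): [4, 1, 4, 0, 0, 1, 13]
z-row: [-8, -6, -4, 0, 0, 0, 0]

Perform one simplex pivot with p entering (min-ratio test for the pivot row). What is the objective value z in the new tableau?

10

Ratio test on column p — row 1: 22/2 = 11; row 2: 5/4 = 5/4; row 3: 13/4 = 13/4. Minimum is 5/4 at row 2 (s2 leaves); pivot element 4.
Pivot on row 2; the z-row RHS becomes 0 − (-8)·(5/4) = 10.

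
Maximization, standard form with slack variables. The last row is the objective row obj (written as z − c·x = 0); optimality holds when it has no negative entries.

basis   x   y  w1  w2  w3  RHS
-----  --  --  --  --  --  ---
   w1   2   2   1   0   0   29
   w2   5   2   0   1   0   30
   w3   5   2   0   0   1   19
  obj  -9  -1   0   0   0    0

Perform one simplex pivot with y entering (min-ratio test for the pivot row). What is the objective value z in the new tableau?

Ratio test on column y — row 1: 29/2 = 29/2; row 2: 30/2 = 15; row 3: 19/2 = 19/2. Minimum is 19/2 at row 3 (w3 leaves); pivot element 2.
Pivot on row 3; the obj-row RHS becomes 0 − (-1)·(19/2) = 19/2.

19/2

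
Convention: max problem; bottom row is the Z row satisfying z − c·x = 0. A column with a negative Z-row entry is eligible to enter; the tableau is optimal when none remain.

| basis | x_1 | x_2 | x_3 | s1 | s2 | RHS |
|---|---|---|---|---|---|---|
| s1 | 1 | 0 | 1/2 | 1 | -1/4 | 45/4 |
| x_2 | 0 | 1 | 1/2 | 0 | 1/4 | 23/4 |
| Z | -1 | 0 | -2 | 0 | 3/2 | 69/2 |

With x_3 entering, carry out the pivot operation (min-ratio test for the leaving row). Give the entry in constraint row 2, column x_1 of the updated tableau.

Ratio test on column x_3 — row 1: (45/4)/(1/2) = 45/2; row 2: (23/4)/(1/2) = 23/2. Minimum is 23/2 at row 2 (x_2 leaves); pivot element 1/2.
Divide row 2 by 1/2; eliminate column x_3 from the other rows.
In the new row 2, the x_1 entry is the old entry divided by the pivot: 0/(1/2) = 0.

0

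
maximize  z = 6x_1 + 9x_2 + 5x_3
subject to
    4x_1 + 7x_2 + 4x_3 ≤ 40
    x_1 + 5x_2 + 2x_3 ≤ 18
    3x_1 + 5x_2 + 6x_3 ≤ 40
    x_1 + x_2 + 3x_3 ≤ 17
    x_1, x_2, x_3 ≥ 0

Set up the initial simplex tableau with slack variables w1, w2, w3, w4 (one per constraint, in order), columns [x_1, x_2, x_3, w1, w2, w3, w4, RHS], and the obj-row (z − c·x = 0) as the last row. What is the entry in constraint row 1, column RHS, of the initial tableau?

40

The RHS of constraint 1 is b_1 = 40.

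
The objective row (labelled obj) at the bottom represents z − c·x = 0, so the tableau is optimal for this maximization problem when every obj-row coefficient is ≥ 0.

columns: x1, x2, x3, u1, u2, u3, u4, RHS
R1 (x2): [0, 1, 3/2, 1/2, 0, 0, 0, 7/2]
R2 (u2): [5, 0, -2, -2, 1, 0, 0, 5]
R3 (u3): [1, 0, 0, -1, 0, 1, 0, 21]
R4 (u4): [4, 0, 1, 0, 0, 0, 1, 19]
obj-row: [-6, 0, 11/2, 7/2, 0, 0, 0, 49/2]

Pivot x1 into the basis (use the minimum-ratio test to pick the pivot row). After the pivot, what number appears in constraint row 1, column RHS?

Ratio test on column x1 — row 1: entry 0 ≤ 0; row 2: 5/5 = 1; row 3: 21/1 = 21; row 4: 19/4 = 19/4. Minimum is 1 at row 2 (u2 leaves); pivot element 5.
Divide row 2 by 5; eliminate column x1 from the other rows.
Row 1 update in column RHS: 7/2 − 0·1 = 7/2.

7/2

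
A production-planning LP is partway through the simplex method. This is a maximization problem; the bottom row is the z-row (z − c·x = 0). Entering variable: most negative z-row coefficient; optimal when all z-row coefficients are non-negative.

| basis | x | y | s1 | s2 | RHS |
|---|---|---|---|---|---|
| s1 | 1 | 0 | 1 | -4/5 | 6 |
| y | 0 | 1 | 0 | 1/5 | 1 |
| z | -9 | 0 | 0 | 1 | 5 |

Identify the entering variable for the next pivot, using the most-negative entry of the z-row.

Negative z-row entries: x: -9.
The most negative is -9 in column x, so x enters.

x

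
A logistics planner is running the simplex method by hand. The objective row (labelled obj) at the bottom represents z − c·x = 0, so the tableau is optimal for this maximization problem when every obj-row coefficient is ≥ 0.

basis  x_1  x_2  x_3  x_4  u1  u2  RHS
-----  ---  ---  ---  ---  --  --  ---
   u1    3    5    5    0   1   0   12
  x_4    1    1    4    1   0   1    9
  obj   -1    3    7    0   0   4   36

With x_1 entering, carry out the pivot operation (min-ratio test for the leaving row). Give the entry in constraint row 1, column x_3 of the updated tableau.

Ratio test on column x_1 — row 1: 12/3 = 4; row 2: 9/1 = 9. Minimum is 4 at row 1 (u1 leaves); pivot element 3.
Divide row 1 by 3; eliminate column x_1 from the other rows.
In the new row 1, the x_3 entry is the old entry divided by the pivot: 5/3 = 5/3.

5/3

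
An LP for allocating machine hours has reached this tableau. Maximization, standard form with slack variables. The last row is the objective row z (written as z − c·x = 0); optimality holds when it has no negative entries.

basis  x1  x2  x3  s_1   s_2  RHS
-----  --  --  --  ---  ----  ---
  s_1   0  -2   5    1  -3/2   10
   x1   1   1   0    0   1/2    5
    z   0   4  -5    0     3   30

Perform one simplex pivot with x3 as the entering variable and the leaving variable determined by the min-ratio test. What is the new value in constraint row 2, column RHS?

5

Ratio test on column x3 — row 1: 10/5 = 2; row 2: entry 0 ≤ 0. Minimum is 2 at row 1 (s_1 leaves); pivot element 5.
Divide row 1 by 5; eliminate column x3 from the other rows.
Row 2 update in column RHS: 5 − 0·2 = 5.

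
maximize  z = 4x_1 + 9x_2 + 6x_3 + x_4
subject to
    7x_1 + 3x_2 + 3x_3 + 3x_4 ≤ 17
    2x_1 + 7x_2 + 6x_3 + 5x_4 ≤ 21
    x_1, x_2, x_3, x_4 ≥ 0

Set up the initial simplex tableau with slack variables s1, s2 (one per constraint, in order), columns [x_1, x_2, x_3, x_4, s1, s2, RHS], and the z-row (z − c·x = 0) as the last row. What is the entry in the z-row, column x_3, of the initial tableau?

-6

The z-row carries the negated objective coefficients: the x_3 entry is -6.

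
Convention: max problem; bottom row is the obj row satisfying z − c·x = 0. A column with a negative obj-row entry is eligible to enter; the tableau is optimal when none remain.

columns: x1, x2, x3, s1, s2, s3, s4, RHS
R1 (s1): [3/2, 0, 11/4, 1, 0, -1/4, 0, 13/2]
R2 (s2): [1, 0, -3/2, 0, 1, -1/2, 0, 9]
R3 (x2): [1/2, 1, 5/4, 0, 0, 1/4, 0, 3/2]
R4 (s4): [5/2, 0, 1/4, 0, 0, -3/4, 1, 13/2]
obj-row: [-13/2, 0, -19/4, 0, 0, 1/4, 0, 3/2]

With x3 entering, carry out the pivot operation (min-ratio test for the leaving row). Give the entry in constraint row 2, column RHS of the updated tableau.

Ratio test on column x3 — row 1: (13/2)/(11/4) = 26/11; row 2: entry -3/2 ≤ 0; row 3: (3/2)/(5/4) = 6/5; row 4: (13/2)/(1/4) = 26. Minimum is 6/5 at row 3 (x2 leaves); pivot element 5/4.
Divide row 3 by 5/4; eliminate column x3 from the other rows.
Row 2 update in column RHS: 9 − (-3/2)·(6/5) = 54/5.

54/5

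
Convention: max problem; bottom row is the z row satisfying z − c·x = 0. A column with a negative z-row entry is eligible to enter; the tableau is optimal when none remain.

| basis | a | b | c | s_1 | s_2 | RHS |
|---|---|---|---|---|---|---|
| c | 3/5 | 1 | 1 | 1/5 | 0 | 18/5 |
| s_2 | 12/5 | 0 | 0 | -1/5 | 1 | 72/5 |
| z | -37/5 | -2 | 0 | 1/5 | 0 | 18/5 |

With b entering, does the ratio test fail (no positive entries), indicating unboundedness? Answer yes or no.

Column b has positive entries in row(s) 1, so the ratio test bounds it — not unbounded.

no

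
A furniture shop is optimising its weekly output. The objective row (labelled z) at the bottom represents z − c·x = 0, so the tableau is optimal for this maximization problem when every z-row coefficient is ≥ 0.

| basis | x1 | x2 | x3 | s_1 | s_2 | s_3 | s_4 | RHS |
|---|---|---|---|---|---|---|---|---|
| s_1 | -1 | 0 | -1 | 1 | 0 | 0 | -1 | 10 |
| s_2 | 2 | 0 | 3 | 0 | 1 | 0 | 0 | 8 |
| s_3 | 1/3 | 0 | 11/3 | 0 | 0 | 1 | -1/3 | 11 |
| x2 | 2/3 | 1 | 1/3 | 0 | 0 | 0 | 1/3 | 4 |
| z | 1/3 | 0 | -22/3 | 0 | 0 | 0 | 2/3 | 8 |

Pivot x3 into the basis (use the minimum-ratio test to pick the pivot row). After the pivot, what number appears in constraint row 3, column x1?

-19/9

Ratio test on column x3 — row 1: entry -1 ≤ 0; row 2: 8/3 = 8/3; row 3: 11/(11/3) = 3; row 4: 4/(1/3) = 12. Minimum is 8/3 at row 2 (s_2 leaves); pivot element 3.
Divide row 2 by 3; eliminate column x3 from the other rows.
Row 3 update in column x1: 1/3 − (11/3)·(2/3) = -19/9.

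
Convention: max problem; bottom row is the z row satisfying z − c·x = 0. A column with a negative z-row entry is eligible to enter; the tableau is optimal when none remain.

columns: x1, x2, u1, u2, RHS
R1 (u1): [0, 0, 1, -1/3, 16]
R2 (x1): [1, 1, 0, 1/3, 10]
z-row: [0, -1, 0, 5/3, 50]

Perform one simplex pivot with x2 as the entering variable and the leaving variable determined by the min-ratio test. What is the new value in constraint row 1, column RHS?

Ratio test on column x2 — row 1: entry 0 ≤ 0; row 2: 10/1 = 10. Minimum is 10 at row 2 (x1 leaves); pivot element 1.
Divide row 2 by 1; eliminate column x2 from the other rows.
Row 1 update in column RHS: 16 − 0·10 = 16.

16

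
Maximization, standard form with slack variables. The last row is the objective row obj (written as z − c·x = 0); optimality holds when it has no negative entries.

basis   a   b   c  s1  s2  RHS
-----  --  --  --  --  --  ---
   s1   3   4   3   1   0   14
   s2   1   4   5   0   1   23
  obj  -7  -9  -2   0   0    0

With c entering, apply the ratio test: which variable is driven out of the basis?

Column c entries and ratios — s1: 14/3 = 14/3; s2: 23/5 = 23/5.
Smallest ratio is 23/5 in the row of s2, so s2 leaves.

s2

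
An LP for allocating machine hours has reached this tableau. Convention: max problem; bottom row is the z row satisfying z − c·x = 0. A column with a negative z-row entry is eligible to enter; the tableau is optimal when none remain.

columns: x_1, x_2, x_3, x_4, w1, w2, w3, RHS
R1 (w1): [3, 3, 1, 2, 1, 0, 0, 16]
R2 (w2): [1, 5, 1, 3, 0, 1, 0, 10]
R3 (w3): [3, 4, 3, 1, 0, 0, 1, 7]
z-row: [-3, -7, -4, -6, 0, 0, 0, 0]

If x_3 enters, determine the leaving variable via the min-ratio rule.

w3

Column x_3 entries and ratios — w1: 16/1 = 16; w2: 10/1 = 10; w3: 7/3 = 7/3.
Smallest ratio is 7/3 in the row of w3, so w3 leaves.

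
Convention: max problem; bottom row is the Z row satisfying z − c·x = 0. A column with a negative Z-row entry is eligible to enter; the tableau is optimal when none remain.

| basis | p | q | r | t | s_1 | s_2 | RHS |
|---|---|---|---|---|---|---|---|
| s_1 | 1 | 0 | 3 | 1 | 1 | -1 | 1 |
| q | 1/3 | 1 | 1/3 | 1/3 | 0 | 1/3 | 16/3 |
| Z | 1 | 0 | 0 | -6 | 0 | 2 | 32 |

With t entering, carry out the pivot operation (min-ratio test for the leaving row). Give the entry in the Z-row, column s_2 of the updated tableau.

-4

Ratio test on column t — row 1: 1/1 = 1; row 2: (16/3)/(1/3) = 16. Minimum is 1 at row 1 (s_1 leaves); pivot element 1.
Divide row 1 by 1; eliminate column t from the other rows.
Z-row update in column s_2: 2 − (-6)·(-1) = -4.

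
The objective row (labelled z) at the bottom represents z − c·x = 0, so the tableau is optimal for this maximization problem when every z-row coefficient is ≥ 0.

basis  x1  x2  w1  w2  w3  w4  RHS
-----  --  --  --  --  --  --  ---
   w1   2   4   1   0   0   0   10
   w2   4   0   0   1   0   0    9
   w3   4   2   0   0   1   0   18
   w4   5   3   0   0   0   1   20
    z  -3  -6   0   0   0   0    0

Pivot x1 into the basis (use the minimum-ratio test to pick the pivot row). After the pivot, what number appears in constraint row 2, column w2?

Ratio test on column x1 — row 1: 10/2 = 5; row 2: 9/4 = 9/4; row 3: 18/4 = 9/2; row 4: 20/5 = 4. Minimum is 9/4 at row 2 (w2 leaves); pivot element 4.
Divide row 2 by 4; eliminate column x1 from the other rows.
In the new row 2, the w2 entry is the old entry divided by the pivot: 1/4 = 1/4.

1/4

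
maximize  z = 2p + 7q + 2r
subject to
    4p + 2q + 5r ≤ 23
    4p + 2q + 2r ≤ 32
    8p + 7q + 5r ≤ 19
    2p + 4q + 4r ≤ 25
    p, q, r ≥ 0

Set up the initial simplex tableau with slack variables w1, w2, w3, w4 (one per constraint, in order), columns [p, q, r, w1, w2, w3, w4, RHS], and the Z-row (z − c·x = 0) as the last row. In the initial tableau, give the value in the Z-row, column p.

-2

The Z-row carries the negated objective coefficients: the p entry is -2.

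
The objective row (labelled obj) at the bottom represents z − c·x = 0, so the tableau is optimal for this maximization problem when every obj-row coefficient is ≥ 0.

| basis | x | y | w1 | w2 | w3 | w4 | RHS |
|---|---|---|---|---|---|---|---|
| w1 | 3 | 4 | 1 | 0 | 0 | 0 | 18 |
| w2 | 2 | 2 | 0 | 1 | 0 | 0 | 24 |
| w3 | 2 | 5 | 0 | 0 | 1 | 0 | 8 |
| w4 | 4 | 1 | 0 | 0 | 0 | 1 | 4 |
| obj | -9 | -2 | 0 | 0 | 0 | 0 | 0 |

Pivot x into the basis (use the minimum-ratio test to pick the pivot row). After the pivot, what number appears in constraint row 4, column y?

1/4

Ratio test on column x — row 1: 18/3 = 6; row 2: 24/2 = 12; row 3: 8/2 = 4; row 4: 4/4 = 1. Minimum is 1 at row 4 (w4 leaves); pivot element 4.
Divide row 4 by 4; eliminate column x from the other rows.
In the new row 4, the y entry is the old entry divided by the pivot: 1/4 = 1/4.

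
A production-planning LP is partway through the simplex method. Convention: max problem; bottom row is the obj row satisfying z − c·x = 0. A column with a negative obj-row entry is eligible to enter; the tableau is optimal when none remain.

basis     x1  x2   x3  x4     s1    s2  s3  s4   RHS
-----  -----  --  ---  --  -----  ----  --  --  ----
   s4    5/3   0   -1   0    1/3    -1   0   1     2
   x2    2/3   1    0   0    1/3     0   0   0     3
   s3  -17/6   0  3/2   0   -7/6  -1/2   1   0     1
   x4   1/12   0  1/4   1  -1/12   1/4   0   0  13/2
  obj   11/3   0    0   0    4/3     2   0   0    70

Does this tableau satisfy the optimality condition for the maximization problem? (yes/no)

yes

Every obj-row coefficient is ≥ 0, so the tableau is optimal.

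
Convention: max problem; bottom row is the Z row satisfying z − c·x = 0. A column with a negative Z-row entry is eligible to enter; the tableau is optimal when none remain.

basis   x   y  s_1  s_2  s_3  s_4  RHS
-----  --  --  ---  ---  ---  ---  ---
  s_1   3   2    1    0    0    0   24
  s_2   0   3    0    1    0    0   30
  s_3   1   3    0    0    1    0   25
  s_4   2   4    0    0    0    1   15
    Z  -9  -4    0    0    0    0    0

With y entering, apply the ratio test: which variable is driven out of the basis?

s_4

Column y entries and ratios — s_1: 24/2 = 12; s_2: 30/3 = 10; s_3: 25/3 = 25/3; s_4: 15/4 = 15/4.
Smallest ratio is 15/4 in the row of s_4, so s_4 leaves.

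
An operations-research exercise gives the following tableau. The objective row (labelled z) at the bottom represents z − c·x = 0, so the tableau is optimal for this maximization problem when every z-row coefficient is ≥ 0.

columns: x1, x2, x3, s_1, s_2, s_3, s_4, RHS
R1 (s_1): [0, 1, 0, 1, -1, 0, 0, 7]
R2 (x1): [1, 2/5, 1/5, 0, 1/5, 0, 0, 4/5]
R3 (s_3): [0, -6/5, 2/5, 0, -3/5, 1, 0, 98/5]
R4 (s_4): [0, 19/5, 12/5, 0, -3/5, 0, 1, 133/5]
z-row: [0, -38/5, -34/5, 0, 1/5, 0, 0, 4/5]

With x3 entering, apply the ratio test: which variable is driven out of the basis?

x1

Column x3 entries and ratios — s_1: 0 ≤ 0, skip; x1: (4/5)/(1/5) = 4; s_3: (98/5)/(2/5) = 49; s_4: (133/5)/(12/5) = 133/12.
Smallest ratio is 4 in the row of x1, so x1 leaves.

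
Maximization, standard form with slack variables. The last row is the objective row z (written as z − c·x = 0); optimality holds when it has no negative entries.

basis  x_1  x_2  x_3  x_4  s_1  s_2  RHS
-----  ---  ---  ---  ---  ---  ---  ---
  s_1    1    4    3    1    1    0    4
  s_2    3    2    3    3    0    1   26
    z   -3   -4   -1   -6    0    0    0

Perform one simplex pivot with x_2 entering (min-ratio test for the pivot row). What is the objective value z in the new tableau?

4

Ratio test on column x_2 — row 1: 4/4 = 1; row 2: 26/2 = 13. Minimum is 1 at row 1 (s_1 leaves); pivot element 4.
Pivot on row 1; the z-row RHS becomes 0 − (-4)·1 = 4.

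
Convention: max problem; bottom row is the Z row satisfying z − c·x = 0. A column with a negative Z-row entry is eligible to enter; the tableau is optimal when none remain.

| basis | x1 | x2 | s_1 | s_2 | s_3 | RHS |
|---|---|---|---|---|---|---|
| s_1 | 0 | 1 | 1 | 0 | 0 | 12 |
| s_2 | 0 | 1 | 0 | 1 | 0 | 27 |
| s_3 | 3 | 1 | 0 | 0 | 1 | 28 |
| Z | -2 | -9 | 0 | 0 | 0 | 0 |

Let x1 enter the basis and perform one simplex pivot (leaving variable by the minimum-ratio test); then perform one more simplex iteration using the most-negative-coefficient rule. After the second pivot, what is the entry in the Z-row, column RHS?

Ratio test on column x1 — row 1: entry 0 ≤ 0; row 2: entry 0 ≤ 0; row 3: 28/3 = 28/3. Minimum is 28/3 at row 3 (s_3 leaves); pivot element 3.
Divide row 3 by 3; eliminate column x1 from the other rows.
Second iteration: most negative Z-row entry is -25/3 in column x2, so x2 enters.
Ratio test on column x2 — row 1: 12/1 = 12; row 2: 27/1 = 27; row 3: (28/3)/(1/3) = 28. Minimum is 12 at row 1 (s_1 leaves); pivot element 1.
Divide row 1 by 1; eliminate column x2 from the other rows.
After both pivots, the entry at the Z-row, column RHS is 356/3.

356/3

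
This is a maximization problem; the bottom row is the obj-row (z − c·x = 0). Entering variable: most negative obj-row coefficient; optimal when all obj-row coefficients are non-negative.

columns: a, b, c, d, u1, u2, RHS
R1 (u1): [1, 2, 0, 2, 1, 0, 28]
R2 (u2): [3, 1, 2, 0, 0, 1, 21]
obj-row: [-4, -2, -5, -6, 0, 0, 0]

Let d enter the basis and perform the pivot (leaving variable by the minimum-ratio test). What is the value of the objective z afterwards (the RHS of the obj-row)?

84

Ratio test on column d — row 1: 28/2 = 14; row 2: entry 0 ≤ 0. Minimum is 14 at row 1 (u1 leaves); pivot element 2.
Pivot on row 1; the obj-row RHS becomes 0 − (-6)·14 = 84.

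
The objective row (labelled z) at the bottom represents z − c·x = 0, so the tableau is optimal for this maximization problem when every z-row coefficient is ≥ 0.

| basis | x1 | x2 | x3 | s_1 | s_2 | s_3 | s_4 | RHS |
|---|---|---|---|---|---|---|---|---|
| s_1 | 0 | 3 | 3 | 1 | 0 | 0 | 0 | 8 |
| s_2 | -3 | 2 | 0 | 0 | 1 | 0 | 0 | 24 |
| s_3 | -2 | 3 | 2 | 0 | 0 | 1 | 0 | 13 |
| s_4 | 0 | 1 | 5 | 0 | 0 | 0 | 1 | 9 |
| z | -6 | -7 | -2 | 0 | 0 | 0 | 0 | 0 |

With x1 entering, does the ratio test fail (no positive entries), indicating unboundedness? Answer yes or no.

Every constraint-row entry in column x1 is ≤ 0, so increasing x1 is unbounded.

yes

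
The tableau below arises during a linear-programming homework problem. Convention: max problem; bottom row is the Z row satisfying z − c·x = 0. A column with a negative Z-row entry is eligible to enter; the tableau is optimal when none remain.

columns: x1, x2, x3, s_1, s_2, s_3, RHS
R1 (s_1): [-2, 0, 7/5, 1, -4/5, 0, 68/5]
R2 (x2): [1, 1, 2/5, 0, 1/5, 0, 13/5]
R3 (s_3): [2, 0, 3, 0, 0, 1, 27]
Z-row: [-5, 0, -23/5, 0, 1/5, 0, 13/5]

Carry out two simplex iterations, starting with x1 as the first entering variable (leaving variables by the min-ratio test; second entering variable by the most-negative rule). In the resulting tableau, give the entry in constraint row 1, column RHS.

9/2

Ratio test on column x1 — row 1: entry -2 ≤ 0; row 2: (13/5)/1 = 13/5; row 3: 27/2 = 27/2. Minimum is 13/5 at row 2 (x2 leaves); pivot element 1.
Divide row 2 by 1; eliminate column x1 from the other rows.
Second iteration: most negative Z-row entry is -13/5 in column x3, so x3 enters.
Ratio test on column x3 — row 1: (94/5)/(11/5) = 94/11; row 2: (13/5)/(2/5) = 13/2; row 3: (109/5)/(11/5) = 109/11. Minimum is 13/2 at row 2 (x1 leaves); pivot element 2/5.
Divide row 2 by 2/5; eliminate column x3 from the other rows.
After both pivots, the entry at constraint row 1, column RHS is 9/2.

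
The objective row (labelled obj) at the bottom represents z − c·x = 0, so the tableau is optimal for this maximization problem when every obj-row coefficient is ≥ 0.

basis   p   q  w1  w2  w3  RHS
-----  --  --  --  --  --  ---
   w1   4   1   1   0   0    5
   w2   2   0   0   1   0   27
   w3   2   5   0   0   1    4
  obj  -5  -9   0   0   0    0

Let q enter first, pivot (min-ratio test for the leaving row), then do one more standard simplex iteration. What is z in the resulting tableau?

Ratio test on column q — row 1: 5/1 = 5; row 2: entry 0 ≤ 0; row 3: 4/5 = 4/5. Minimum is 4/5 at row 3 (w3 leaves); pivot element 5.
Pivot on row 3; the obj-row RHS becomes 0 − (-9)·(4/5) = 36/5.
Next entering variable (most negative obj-row entry -7/5): p.
Ratio test on column p — row 1: (21/5)/(18/5) = 7/6; row 2: 27/2 = 27/2; row 3: (4/5)/(2/5) = 2. Minimum is 7/6 at row 1 (w1 leaves); pivot element 18/5.
After the second pivot the obj-row RHS is 36/5 − (-7/5)·(7/6) = 53/6.

53/6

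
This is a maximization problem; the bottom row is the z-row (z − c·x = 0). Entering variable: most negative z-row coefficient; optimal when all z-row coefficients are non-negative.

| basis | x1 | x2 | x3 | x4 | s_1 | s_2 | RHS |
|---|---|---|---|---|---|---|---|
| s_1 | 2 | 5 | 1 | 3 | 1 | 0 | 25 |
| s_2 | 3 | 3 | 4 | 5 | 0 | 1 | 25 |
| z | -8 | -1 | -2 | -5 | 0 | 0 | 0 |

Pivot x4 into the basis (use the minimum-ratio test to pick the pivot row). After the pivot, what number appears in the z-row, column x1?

Ratio test on column x4 — row 1: 25/3 = 25/3; row 2: 25/5 = 5. Minimum is 5 at row 2 (s_2 leaves); pivot element 5.
Divide row 2 by 5; eliminate column x4 from the other rows.
z-row update in column x1: -8 − (-5)·(3/5) = -5.

-5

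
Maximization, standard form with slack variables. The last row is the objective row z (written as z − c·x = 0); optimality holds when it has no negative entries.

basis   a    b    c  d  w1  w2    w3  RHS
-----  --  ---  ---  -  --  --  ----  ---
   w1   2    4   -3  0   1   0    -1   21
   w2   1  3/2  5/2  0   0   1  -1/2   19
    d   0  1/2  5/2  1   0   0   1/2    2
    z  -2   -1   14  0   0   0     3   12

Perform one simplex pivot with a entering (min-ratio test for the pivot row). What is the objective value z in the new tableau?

Ratio test on column a — row 1: 21/2 = 21/2; row 2: 19/1 = 19; row 3: entry 0 ≤ 0. Minimum is 21/2 at row 1 (w1 leaves); pivot element 2.
Pivot on row 1; the z-row RHS becomes 12 − (-2)·(21/2) = 33.

33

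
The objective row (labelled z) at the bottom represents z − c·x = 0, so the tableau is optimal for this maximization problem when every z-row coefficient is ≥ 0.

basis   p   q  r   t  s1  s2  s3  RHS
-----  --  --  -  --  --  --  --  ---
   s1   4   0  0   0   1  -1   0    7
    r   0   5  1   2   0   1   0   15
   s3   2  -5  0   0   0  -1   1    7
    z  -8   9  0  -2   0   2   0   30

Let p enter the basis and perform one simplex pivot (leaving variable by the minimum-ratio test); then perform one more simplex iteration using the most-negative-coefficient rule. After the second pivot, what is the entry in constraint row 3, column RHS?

Ratio test on column p — row 1: 7/4 = 7/4; row 2: entry 0 ≤ 0; row 3: 7/2 = 7/2. Minimum is 7/4 at row 1 (s1 leaves); pivot element 4.
Divide row 1 by 4; eliminate column p from the other rows.
Second iteration: most negative z-row entry is -2 in column t, so t enters.
Ratio test on column t — row 1: entry 0 ≤ 0; row 2: 15/2 = 15/2; row 3: entry 0 ≤ 0. Minimum is 15/2 at row 2 (r leaves); pivot element 2.
Divide row 2 by 2; eliminate column t from the other rows.
After both pivots, the entry at constraint row 3, column RHS is 7/2.

7/2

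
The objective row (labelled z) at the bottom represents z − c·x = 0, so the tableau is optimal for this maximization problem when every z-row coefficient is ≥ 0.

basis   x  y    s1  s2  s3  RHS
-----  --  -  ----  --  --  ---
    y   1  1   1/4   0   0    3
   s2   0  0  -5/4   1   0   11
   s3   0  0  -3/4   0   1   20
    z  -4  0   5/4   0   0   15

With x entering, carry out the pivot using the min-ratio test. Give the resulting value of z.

Ratio test on column x — row 1: 3/1 = 3; row 2: entry 0 ≤ 0; row 3: entry 0 ≤ 0. Minimum is 3 at row 1 (y leaves); pivot element 1.
Pivot on row 1; the z-row RHS becomes 15 − (-4)·3 = 27.

27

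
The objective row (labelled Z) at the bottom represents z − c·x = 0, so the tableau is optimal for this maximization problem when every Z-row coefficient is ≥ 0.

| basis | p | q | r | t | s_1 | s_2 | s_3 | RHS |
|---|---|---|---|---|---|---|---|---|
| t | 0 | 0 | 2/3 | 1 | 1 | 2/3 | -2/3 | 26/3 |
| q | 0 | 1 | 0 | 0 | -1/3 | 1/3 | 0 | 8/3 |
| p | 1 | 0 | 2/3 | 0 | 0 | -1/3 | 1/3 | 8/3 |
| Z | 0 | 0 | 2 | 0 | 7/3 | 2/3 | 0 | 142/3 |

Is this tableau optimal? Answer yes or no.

Every Z-row coefficient is ≥ 0, so the tableau is optimal.

yes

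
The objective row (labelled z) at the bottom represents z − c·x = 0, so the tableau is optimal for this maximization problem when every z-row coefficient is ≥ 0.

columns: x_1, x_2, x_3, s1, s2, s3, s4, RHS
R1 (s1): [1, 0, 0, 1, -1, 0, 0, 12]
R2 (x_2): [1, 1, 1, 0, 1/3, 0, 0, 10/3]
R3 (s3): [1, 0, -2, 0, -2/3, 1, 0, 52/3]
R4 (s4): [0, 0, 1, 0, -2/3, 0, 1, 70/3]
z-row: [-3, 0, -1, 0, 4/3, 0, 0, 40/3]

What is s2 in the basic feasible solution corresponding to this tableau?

0

s2 is not in the basis, so in the current basic feasible solution s2 = 0.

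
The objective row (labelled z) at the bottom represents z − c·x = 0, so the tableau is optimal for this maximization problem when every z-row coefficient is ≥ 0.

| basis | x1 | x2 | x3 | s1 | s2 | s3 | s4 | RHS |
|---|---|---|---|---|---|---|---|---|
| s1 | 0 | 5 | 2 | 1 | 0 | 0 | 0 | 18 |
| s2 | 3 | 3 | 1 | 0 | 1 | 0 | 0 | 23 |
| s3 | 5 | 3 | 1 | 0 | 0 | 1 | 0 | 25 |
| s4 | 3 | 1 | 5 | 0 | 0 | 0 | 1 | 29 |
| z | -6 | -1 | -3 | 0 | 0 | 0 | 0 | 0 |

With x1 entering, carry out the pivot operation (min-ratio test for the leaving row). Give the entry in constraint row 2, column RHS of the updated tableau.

Ratio test on column x1 — row 1: entry 0 ≤ 0; row 2: 23/3 = 23/3; row 3: 25/5 = 5; row 4: 29/3 = 29/3. Minimum is 5 at row 3 (s3 leaves); pivot element 5.
Divide row 3 by 5; eliminate column x1 from the other rows.
Row 2 update in column RHS: 23 − 3·5 = 8.

8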